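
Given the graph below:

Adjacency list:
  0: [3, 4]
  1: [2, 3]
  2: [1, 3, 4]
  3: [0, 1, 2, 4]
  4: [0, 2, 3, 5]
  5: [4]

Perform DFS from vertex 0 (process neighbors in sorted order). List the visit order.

DFS from vertex 0 (neighbors processed in ascending order):
Visit order: 0, 3, 1, 2, 4, 5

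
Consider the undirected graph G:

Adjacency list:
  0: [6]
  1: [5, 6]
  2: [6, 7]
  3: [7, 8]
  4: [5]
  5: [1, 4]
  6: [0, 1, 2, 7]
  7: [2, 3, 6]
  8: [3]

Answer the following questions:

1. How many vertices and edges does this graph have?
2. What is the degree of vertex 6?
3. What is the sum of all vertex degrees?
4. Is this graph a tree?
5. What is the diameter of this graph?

Count: 9 vertices, 9 edges.
Vertex 6 has neighbors [0, 1, 2, 7], degree = 4.
Handshaking lemma: 2 * 9 = 18.
A tree on 9 vertices has 8 edges. This graph has 9 edges (1 extra). Not a tree.
Diameter (longest shortest path) = 6.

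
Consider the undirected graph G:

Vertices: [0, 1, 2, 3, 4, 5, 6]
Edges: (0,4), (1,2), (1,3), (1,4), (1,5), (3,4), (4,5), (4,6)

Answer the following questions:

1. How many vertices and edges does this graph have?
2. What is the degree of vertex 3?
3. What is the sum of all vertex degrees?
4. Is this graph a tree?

Count: 7 vertices, 8 edges.
Vertex 3 has neighbors [1, 4], degree = 2.
Handshaking lemma: 2 * 8 = 16.
A tree on 7 vertices has 6 edges. This graph has 8 edges (2 extra). Not a tree.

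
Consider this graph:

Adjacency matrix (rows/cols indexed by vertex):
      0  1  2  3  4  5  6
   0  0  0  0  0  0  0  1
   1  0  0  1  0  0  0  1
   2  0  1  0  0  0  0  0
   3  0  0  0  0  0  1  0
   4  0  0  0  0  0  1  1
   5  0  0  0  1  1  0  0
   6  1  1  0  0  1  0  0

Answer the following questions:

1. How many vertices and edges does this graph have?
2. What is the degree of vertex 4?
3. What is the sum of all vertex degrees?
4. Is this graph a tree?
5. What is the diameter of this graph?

Count: 7 vertices, 6 edges.
Vertex 4 has neighbors [5, 6], degree = 2.
Handshaking lemma: 2 * 6 = 12.
A graph is a tree iff it is connected and has exactly n-1 edges. This graph is connected (all 7 vertices in one component) and has 7-1 = 6 edges. It is a tree.
Diameter (longest shortest path) = 5.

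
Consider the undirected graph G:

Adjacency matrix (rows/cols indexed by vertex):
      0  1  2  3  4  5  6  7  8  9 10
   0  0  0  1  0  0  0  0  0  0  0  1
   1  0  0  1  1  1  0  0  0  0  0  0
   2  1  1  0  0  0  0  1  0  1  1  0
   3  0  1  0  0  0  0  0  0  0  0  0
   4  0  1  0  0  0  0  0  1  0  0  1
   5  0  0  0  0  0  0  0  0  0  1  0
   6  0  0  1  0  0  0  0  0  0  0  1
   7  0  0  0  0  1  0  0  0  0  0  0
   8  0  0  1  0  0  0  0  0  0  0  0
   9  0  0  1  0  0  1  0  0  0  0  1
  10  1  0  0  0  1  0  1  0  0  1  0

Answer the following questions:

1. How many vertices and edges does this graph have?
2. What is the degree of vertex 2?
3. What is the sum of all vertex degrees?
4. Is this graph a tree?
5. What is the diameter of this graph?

Count: 11 vertices, 13 edges.
Vertex 2 has neighbors [0, 1, 6, 8, 9], degree = 5.
Handshaking lemma: 2 * 13 = 26.
A tree on 11 vertices has 10 edges. This graph has 13 edges (3 extra). Not a tree.
Diameter (longest shortest path) = 4.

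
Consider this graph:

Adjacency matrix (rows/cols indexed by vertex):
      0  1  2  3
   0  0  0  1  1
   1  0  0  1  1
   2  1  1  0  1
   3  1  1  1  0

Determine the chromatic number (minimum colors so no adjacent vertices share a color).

The graph has a maximum clique of size 3 (lower bound on chromatic number).
A valid 3-coloring: {0: 2, 1: 2, 2: 0, 3: 1}.
Chromatic number = 3.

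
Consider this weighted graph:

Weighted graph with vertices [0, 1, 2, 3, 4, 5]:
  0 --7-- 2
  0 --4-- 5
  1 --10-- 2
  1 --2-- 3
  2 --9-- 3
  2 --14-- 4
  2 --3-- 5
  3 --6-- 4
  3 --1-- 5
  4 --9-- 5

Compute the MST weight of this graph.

Applying Kruskal's algorithm (sort edges by weight, add if no cycle):
  Add (3,5) w=1
  Add (1,3) w=2
  Add (2,5) w=3
  Add (0,5) w=4
  Add (3,4) w=6
  Skip (0,2) w=7 (creates cycle)
  Skip (2,3) w=9 (creates cycle)
  Skip (4,5) w=9 (creates cycle)
  Skip (1,2) w=10 (creates cycle)
  Skip (2,4) w=14 (creates cycle)
MST weight = 16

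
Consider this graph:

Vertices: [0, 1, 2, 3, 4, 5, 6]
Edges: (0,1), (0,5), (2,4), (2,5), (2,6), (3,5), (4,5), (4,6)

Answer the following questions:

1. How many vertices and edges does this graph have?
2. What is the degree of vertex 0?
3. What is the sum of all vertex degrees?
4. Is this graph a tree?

Count: 7 vertices, 8 edges.
Vertex 0 has neighbors [1, 5], degree = 2.
Handshaking lemma: 2 * 8 = 16.
A tree on 7 vertices has 6 edges. This graph has 8 edges (2 extra). Not a tree.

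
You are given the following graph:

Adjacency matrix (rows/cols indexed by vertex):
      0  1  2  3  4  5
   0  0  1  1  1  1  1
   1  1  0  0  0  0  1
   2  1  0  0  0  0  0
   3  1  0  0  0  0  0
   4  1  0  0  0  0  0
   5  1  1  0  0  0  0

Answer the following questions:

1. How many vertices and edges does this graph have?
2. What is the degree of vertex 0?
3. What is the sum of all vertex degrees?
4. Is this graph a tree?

Count: 6 vertices, 6 edges.
Vertex 0 has neighbors [1, 2, 3, 4, 5], degree = 5.
Handshaking lemma: 2 * 6 = 12.
A tree on 6 vertices has 5 edges. This graph has 6 edges (1 extra). Not a tree.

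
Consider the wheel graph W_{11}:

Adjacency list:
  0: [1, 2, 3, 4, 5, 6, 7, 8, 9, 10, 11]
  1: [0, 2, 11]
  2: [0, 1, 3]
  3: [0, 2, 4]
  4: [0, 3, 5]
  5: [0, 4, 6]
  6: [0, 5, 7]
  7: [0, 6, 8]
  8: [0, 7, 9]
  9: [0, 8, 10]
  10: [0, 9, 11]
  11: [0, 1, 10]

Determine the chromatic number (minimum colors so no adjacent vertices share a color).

W_{11} = C_{11} plus a hub adjacent to every cycle vertex.
The outer cycle needs 3 colors (odd cycle); the hub is adjacent to all of them so needs a fresh color.
Chromatic number = 3 + 1 = 4.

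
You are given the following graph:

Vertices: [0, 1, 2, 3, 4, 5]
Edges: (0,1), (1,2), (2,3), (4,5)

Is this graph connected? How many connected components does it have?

Checking connectivity: the graph has 2 connected component(s).
Components: [[0, 1, 2, 3], [4, 5]]. The graph is NOT connected.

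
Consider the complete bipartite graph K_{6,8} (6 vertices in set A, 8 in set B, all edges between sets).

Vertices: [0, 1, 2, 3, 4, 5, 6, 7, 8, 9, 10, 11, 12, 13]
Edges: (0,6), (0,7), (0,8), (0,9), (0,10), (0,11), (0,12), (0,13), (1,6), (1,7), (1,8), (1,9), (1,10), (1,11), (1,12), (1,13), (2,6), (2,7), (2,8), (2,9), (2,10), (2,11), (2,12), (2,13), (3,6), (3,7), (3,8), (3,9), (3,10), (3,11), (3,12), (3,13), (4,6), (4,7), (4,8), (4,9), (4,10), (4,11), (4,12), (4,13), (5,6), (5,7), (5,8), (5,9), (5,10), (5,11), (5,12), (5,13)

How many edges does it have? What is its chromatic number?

K_{6,8} has 6 * 8 = 48 edges.
Bipartite graphs have chromatic number 2 (color each partition differently).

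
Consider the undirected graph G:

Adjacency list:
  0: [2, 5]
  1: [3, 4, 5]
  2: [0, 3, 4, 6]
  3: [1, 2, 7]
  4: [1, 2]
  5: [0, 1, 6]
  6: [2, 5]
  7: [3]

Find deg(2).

Vertex 2 has neighbors [0, 3, 4, 6], so deg(2) = 4.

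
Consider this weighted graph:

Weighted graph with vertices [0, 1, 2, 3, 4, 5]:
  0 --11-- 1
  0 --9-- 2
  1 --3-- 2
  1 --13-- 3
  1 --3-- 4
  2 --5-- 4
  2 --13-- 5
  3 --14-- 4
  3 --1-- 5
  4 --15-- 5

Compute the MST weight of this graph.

Applying Kruskal's algorithm (sort edges by weight, add if no cycle):
  Add (3,5) w=1
  Add (1,4) w=3
  Add (1,2) w=3
  Skip (2,4) w=5 (creates cycle)
  Add (0,2) w=9
  Skip (0,1) w=11 (creates cycle)
  Add (1,3) w=13
  Skip (2,5) w=13 (creates cycle)
  Skip (3,4) w=14 (creates cycle)
  Skip (4,5) w=15 (creates cycle)
MST weight = 29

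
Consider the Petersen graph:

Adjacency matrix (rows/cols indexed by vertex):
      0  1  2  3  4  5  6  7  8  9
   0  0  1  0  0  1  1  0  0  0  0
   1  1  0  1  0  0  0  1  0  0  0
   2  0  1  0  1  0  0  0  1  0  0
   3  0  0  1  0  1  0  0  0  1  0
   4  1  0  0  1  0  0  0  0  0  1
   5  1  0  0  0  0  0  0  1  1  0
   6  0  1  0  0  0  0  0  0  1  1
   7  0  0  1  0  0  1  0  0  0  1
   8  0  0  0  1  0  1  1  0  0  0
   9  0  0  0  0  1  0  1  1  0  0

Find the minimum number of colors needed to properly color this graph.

The Petersen graph contains odd cycles (e.g. the outer 5-cycle), so chi >= 3.
A proper 3-coloring exists (it is a well-known 3-chromatic graph).
Chromatic number = 3.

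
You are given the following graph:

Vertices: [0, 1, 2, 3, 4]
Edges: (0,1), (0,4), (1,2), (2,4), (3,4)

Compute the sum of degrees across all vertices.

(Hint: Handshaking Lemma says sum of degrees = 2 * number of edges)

Count edges: 5 edges.
By Handshaking Lemma: sum of degrees = 2 * 5 = 10.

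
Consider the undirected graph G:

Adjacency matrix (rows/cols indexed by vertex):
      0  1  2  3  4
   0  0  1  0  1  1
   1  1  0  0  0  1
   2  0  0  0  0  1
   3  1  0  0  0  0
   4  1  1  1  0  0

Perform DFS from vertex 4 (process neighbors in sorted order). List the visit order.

DFS from vertex 4 (neighbors processed in ascending order):
Visit order: 4, 0, 1, 3, 2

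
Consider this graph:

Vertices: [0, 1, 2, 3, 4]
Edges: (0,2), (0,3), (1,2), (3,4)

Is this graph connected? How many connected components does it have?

Checking connectivity: the graph has 1 connected component(s).
All vertices are reachable from each other. The graph IS connected.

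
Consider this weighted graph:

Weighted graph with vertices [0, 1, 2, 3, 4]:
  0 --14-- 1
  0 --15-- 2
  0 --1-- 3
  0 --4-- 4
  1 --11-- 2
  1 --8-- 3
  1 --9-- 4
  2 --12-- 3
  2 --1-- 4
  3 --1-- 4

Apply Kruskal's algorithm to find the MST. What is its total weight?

Applying Kruskal's algorithm (sort edges by weight, add if no cycle):
  Add (0,3) w=1
  Add (2,4) w=1
  Add (3,4) w=1
  Skip (0,4) w=4 (creates cycle)
  Add (1,3) w=8
  Skip (1,4) w=9 (creates cycle)
  Skip (1,2) w=11 (creates cycle)
  Skip (2,3) w=12 (creates cycle)
  Skip (0,1) w=14 (creates cycle)
  Skip (0,2) w=15 (creates cycle)
MST weight = 11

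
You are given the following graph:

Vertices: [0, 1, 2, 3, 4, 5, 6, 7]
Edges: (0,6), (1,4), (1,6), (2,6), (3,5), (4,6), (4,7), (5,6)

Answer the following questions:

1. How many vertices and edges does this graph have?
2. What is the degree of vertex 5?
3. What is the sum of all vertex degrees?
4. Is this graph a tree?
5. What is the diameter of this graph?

Count: 8 vertices, 8 edges.
Vertex 5 has neighbors [3, 6], degree = 2.
Handshaking lemma: 2 * 8 = 16.
A tree on 8 vertices has 7 edges. This graph has 8 edges (1 extra). Not a tree.
Diameter (longest shortest path) = 4.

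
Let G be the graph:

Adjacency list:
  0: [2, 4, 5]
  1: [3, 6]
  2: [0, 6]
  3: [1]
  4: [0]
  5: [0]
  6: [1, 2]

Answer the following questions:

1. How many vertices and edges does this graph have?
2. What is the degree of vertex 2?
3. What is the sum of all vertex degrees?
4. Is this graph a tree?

Count: 7 vertices, 6 edges.
Vertex 2 has neighbors [0, 6], degree = 2.
Handshaking lemma: 2 * 6 = 12.
A graph is a tree iff it is connected and has exactly n-1 edges. This graph is connected (all 7 vertices in one component) and has 7-1 = 6 edges. It is a tree.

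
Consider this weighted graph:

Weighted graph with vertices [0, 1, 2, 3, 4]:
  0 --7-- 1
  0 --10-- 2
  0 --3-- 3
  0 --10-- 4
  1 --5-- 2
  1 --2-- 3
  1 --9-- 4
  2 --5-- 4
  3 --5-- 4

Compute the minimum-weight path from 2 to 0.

Using Dijkstra's algorithm from vertex 2:
Shortest path: 2 -> 0
Total weight: 10 = 10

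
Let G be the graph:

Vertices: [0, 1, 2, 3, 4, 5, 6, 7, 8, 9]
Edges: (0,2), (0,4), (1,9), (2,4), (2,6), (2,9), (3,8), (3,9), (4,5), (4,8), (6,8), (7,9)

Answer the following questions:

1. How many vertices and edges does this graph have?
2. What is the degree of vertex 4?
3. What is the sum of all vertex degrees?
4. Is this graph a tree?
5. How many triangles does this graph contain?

Count: 10 vertices, 12 edges.
Vertex 4 has neighbors [0, 2, 5, 8], degree = 4.
Handshaking lemma: 2 * 12 = 24.
A tree on 10 vertices has 9 edges. This graph has 12 edges (3 extra). Not a tree.
Number of triangles = 1.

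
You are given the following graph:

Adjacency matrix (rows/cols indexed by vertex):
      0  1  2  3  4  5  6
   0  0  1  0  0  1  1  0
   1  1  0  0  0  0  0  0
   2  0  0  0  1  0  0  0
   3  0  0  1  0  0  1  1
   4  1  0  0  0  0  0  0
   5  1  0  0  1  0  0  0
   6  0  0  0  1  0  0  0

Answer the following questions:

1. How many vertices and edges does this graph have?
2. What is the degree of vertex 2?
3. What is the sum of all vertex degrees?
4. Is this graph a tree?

Count: 7 vertices, 6 edges.
Vertex 2 has neighbors [3], degree = 1.
Handshaking lemma: 2 * 6 = 12.
A graph is a tree iff it is connected and has exactly n-1 edges. This graph is connected (all 7 vertices in one component) and has 7-1 = 6 edges. It is a tree.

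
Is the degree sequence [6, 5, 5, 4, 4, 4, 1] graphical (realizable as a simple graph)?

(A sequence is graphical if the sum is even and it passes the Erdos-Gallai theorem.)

Sum of degrees = 29. Sum is odd, so the sequence is NOT graphical.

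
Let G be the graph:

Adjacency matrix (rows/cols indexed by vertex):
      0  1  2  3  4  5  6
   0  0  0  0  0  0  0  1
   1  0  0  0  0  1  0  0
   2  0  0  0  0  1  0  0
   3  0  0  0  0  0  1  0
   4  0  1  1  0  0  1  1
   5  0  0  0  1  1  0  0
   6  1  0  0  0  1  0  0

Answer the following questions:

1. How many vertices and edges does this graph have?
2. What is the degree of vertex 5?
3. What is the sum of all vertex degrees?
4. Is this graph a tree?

Count: 7 vertices, 6 edges.
Vertex 5 has neighbors [3, 4], degree = 2.
Handshaking lemma: 2 * 6 = 12.
A graph is a tree iff it is connected and has exactly n-1 edges. This graph is connected (all 7 vertices in one component) and has 7-1 = 6 edges. It is a tree.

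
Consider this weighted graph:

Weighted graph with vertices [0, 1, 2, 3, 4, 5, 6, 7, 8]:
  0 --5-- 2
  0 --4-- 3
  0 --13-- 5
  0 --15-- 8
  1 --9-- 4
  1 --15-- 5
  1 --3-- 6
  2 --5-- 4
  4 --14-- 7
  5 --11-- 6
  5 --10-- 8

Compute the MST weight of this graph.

Applying Kruskal's algorithm (sort edges by weight, add if no cycle):
  Add (1,6) w=3
  Add (0,3) w=4
  Add (0,2) w=5
  Add (2,4) w=5
  Add (1,4) w=9
  Add (5,8) w=10
  Add (5,6) w=11
  Skip (0,5) w=13 (creates cycle)
  Add (4,7) w=14
  Skip (0,8) w=15 (creates cycle)
  Skip (1,5) w=15 (creates cycle)
MST weight = 61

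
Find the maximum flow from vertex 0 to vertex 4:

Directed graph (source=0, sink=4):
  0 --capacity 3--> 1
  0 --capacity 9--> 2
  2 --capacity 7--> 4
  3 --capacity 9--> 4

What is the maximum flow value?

Computing max flow:
  Flow on (0->2): 7/9
  Flow on (2->4): 7/7
Maximum flow = 7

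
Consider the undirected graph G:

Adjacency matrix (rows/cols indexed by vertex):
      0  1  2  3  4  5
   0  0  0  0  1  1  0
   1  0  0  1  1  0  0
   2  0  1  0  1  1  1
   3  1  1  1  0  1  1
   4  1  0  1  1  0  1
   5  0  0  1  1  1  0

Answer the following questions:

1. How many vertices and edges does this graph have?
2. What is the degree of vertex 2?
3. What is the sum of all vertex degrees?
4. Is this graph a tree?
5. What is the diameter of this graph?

Count: 6 vertices, 10 edges.
Vertex 2 has neighbors [1, 3, 4, 5], degree = 4.
Handshaking lemma: 2 * 10 = 20.
A tree on 6 vertices has 5 edges. This graph has 10 edges (5 extra). Not a tree.
Diameter (longest shortest path) = 2.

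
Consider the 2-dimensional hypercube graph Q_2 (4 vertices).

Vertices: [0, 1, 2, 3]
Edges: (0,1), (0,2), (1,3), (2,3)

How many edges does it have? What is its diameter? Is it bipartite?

The 2-dimensional hypercube Q_2 has 4 vertices and each vertex has degree 2.
Total edges = 4 * 2 / 2 = 4.
Diameter = 2 (max Hamming distance between binary labels).
Hypercubes are bipartite (partition by parity of binary representation).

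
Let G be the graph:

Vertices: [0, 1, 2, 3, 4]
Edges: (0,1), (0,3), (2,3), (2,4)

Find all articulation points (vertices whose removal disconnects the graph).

An articulation point is a vertex whose removal disconnects the graph.
Articulation points: [0, 2, 3]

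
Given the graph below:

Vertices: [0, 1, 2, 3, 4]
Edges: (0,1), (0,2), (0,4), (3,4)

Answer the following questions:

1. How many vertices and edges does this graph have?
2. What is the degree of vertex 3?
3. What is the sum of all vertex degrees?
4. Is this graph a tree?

Count: 5 vertices, 4 edges.
Vertex 3 has neighbors [4], degree = 1.
Handshaking lemma: 2 * 4 = 8.
A graph is a tree iff it is connected and has exactly n-1 edges. This graph is connected (all 5 vertices in one component) and has 5-1 = 4 edges. It is a tree.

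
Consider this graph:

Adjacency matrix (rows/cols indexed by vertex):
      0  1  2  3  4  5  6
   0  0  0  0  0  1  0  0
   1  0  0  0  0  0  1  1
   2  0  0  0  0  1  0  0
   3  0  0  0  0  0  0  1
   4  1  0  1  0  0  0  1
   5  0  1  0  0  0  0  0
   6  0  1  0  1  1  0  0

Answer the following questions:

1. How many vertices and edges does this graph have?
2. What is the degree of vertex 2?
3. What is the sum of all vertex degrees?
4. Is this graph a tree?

Count: 7 vertices, 6 edges.
Vertex 2 has neighbors [4], degree = 1.
Handshaking lemma: 2 * 6 = 12.
A graph is a tree iff it is connected and has exactly n-1 edges. This graph is connected (all 7 vertices in one component) and has 7-1 = 6 edges. It is a tree.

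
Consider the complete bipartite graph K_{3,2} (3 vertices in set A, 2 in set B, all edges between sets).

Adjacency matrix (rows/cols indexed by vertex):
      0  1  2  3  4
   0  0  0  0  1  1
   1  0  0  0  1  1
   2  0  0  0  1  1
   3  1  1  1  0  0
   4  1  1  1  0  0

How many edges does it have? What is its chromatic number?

K_{3,2} has 3 * 2 = 6 edges.
Bipartite graphs have chromatic number 2 (color each partition differently).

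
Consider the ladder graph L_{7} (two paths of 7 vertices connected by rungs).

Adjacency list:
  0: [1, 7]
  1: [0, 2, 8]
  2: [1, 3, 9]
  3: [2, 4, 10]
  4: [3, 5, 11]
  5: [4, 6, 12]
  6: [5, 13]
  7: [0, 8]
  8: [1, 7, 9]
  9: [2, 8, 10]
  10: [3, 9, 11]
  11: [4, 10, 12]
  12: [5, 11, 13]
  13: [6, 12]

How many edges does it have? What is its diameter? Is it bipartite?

Ladder graph L_{7}: 7 rungs + 2 * (7-1) path edges = 7 + 12 = 19 edges.
Diameter = 7.
Ladder graphs are bipartite (alternating coloring along each path).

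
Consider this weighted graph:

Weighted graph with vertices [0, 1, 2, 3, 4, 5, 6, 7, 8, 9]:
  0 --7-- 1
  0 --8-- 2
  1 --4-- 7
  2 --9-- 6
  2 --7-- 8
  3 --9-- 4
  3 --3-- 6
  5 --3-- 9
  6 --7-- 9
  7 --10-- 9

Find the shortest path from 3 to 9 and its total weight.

Using Dijkstra's algorithm from vertex 3:
Shortest path: 3 -> 6 -> 9
Total weight: 3 + 7 = 10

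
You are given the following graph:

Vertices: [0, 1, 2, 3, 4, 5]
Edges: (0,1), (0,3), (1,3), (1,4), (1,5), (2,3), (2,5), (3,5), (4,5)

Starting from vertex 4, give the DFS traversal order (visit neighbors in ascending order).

DFS from vertex 4 (neighbors processed in ascending order):
Visit order: 4, 1, 0, 3, 2, 5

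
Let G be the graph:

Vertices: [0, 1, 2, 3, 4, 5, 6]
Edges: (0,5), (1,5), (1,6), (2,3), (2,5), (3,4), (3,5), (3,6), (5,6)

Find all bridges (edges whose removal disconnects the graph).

A bridge is an edge whose removal increases the number of connected components.
Bridges found: (0,5), (3,4)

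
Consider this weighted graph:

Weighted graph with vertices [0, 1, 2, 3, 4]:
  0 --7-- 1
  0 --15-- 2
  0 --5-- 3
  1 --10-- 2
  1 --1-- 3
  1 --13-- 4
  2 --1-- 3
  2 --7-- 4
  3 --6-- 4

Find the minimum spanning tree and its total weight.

Applying Kruskal's algorithm (sort edges by weight, add if no cycle):
  Add (1,3) w=1
  Add (2,3) w=1
  Add (0,3) w=5
  Add (3,4) w=6
  Skip (0,1) w=7 (creates cycle)
  Skip (2,4) w=7 (creates cycle)
  Skip (1,2) w=10 (creates cycle)
  Skip (1,4) w=13 (creates cycle)
  Skip (0,2) w=15 (creates cycle)
MST weight = 13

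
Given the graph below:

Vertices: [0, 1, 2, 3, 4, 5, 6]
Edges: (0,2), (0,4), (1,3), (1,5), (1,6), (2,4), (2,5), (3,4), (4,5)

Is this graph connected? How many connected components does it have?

Checking connectivity: the graph has 1 connected component(s).
All vertices are reachable from each other. The graph IS connected.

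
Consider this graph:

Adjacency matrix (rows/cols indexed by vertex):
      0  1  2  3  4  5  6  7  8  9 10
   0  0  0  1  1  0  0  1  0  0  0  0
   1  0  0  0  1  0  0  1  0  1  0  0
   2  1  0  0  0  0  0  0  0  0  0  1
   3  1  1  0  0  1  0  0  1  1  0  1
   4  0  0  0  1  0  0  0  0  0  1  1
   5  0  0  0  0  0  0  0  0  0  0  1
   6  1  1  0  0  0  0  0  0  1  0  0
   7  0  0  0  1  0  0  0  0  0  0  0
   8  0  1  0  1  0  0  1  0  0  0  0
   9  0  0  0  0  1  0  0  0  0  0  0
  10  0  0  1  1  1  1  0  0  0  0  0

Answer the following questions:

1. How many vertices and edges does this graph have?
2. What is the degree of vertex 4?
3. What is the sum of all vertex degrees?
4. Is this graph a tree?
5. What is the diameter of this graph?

Count: 11 vertices, 15 edges.
Vertex 4 has neighbors [3, 9, 10], degree = 3.
Handshaking lemma: 2 * 15 = 30.
A tree on 11 vertices has 10 edges. This graph has 15 edges (5 extra). Not a tree.
Diameter (longest shortest path) = 4.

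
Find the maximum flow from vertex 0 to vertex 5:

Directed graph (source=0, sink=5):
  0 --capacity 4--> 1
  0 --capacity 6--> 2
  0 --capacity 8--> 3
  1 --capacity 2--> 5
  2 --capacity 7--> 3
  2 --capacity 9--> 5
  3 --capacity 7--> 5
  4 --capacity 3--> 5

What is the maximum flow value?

Computing max flow:
  Flow on (0->1): 2/4
  Flow on (0->2): 6/6
  Flow on (0->3): 7/8
  Flow on (1->5): 2/2
  Flow on (2->5): 6/9
  Flow on (3->5): 7/7
Maximum flow = 15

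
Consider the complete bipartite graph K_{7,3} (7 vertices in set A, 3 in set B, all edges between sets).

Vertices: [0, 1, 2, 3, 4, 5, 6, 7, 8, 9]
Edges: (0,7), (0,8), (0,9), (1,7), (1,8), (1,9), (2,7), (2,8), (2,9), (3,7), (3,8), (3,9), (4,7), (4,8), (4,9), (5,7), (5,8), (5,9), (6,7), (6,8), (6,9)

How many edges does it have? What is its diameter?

K_{7,3} has 7 * 3 = 21 edges.
Any vertex reaches any opposite-side vertex in 1 step; same-side vertices reach in 2 steps via any opposite-side vertex.
Diameter = 2.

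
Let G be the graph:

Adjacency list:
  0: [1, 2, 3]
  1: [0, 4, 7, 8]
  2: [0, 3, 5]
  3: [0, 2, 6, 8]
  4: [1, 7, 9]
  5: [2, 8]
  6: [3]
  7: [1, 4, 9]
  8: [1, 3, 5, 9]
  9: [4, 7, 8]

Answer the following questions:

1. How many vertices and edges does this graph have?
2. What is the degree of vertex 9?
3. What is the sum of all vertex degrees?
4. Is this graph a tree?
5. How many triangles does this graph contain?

Count: 10 vertices, 15 edges.
Vertex 9 has neighbors [4, 7, 8], degree = 3.
Handshaking lemma: 2 * 15 = 30.
A tree on 10 vertices has 9 edges. This graph has 15 edges (6 extra). Not a tree.
Number of triangles = 3.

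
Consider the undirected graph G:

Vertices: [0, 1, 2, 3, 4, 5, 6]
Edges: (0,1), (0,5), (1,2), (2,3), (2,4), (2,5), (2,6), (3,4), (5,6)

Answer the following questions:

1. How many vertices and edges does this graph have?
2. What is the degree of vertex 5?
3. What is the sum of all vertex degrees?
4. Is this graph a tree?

Count: 7 vertices, 9 edges.
Vertex 5 has neighbors [0, 2, 6], degree = 3.
Handshaking lemma: 2 * 9 = 18.
A tree on 7 vertices has 6 edges. This graph has 9 edges (3 extra). Not a tree.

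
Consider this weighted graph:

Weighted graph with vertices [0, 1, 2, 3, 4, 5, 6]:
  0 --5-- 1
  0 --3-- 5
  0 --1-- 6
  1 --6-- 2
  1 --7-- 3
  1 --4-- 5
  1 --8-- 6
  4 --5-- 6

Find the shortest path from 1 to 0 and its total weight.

Using Dijkstra's algorithm from vertex 1:
Shortest path: 1 -> 0
Total weight: 5 = 5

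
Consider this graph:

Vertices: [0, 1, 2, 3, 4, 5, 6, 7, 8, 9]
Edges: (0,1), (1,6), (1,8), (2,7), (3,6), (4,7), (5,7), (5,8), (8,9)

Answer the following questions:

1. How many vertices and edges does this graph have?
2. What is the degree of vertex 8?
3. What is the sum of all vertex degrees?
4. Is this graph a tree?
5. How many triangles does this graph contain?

Count: 10 vertices, 9 edges.
Vertex 8 has neighbors [1, 5, 9], degree = 3.
Handshaking lemma: 2 * 9 = 18.
A graph is a tree iff it is connected and has exactly n-1 edges. This graph is connected (all 10 vertices in one component) and has 10-1 = 9 edges. It is a tree.
Number of triangles = 0.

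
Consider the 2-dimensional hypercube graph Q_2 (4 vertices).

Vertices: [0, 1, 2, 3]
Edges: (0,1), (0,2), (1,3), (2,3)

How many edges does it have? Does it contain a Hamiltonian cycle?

Q_2 has 4 * 2 / 2 = 4 edges.
Q_2 (d >= 2) always has a Hamiltonian cycle: a 2-bit cyclic Gray code visits every vertex exactly once and returns to the start.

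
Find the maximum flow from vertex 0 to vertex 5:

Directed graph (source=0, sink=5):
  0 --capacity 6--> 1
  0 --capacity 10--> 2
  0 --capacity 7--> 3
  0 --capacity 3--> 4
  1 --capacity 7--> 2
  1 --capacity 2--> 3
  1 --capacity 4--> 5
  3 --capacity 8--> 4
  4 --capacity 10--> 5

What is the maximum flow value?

Computing max flow:
  Flow on (0->1): 5/6
  Flow on (0->3): 7/7
  Flow on (0->4): 2/3
  Flow on (1->3): 1/2
  Flow on (1->5): 4/4
  Flow on (3->4): 8/8
  Flow on (4->5): 10/10
Maximum flow = 14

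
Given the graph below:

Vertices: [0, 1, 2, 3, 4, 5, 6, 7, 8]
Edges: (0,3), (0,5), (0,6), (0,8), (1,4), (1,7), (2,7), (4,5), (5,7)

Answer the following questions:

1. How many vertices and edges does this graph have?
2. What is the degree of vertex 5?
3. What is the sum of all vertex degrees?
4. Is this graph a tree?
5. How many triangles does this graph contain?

Count: 9 vertices, 9 edges.
Vertex 5 has neighbors [0, 4, 7], degree = 3.
Handshaking lemma: 2 * 9 = 18.
A tree on 9 vertices has 8 edges. This graph has 9 edges (1 extra). Not a tree.
Number of triangles = 0.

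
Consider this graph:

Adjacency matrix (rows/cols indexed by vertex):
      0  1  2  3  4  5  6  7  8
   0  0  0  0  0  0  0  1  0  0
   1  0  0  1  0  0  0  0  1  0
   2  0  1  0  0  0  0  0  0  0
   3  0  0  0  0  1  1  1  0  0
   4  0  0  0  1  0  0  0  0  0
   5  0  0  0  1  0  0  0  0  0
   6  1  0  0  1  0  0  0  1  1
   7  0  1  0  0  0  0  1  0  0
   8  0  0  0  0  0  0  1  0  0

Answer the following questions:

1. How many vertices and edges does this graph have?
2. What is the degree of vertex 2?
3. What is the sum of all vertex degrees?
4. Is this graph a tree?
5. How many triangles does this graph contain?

Count: 9 vertices, 8 edges.
Vertex 2 has neighbors [1], degree = 1.
Handshaking lemma: 2 * 8 = 16.
A graph is a tree iff it is connected and has exactly n-1 edges. This graph is connected (all 9 vertices in one component) and has 9-1 = 8 edges. It is a tree.
Number of triangles = 0.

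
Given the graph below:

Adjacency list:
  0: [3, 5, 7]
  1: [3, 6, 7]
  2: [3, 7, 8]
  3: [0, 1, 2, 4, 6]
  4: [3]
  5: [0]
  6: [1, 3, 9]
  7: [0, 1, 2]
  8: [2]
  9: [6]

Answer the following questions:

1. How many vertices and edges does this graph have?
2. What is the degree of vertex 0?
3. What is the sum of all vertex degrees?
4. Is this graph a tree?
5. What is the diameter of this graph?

Count: 10 vertices, 12 edges.
Vertex 0 has neighbors [3, 5, 7], degree = 3.
Handshaking lemma: 2 * 12 = 24.
A tree on 10 vertices has 9 edges. This graph has 12 edges (3 extra). Not a tree.
Diameter (longest shortest path) = 4.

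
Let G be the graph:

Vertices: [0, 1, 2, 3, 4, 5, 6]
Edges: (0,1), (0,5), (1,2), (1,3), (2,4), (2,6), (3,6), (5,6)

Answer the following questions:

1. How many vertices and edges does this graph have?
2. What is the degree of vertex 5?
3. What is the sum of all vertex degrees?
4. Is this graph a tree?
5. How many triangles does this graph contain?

Count: 7 vertices, 8 edges.
Vertex 5 has neighbors [0, 6], degree = 2.
Handshaking lemma: 2 * 8 = 16.
A tree on 7 vertices has 6 edges. This graph has 8 edges (2 extra). Not a tree.
Number of triangles = 0.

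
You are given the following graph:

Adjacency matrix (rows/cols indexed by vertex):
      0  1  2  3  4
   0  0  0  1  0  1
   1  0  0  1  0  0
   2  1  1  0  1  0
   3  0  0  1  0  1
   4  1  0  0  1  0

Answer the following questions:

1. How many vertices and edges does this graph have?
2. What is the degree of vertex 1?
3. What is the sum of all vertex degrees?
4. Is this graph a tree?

Count: 5 vertices, 5 edges.
Vertex 1 has neighbors [2], degree = 1.
Handshaking lemma: 2 * 5 = 10.
A tree on 5 vertices has 4 edges. This graph has 5 edges (1 extra). Not a tree.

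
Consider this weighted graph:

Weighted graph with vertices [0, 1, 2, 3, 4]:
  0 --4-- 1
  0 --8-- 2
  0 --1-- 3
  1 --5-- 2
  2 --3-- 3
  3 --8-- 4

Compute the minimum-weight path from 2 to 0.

Using Dijkstra's algorithm from vertex 2:
Shortest path: 2 -> 3 -> 0
Total weight: 3 + 1 = 4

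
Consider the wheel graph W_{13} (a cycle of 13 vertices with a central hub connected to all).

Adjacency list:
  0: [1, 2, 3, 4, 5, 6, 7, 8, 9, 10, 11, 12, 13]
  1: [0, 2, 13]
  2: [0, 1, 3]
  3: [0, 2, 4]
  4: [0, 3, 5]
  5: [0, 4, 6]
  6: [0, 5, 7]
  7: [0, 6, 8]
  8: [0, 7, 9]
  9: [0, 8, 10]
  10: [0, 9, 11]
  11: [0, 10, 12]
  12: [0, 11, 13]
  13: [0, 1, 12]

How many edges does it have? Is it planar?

Wheel graph W_{13}: 13 cycle edges + 13 spoke edges = 26 edges.
Total vertices: 14.
The graph is planar.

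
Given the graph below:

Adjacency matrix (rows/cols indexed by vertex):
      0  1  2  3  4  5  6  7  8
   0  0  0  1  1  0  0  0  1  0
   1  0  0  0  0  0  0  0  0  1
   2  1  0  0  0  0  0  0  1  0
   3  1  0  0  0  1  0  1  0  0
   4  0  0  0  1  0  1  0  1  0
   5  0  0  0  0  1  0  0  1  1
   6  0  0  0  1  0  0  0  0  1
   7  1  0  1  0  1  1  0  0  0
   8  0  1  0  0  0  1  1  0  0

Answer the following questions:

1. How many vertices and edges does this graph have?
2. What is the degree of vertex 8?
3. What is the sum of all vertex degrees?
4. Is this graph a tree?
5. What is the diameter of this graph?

Count: 9 vertices, 12 edges.
Vertex 8 has neighbors [1, 5, 6], degree = 3.
Handshaking lemma: 2 * 12 = 24.
A tree on 9 vertices has 8 edges. This graph has 12 edges (4 extra). Not a tree.
Diameter (longest shortest path) = 4.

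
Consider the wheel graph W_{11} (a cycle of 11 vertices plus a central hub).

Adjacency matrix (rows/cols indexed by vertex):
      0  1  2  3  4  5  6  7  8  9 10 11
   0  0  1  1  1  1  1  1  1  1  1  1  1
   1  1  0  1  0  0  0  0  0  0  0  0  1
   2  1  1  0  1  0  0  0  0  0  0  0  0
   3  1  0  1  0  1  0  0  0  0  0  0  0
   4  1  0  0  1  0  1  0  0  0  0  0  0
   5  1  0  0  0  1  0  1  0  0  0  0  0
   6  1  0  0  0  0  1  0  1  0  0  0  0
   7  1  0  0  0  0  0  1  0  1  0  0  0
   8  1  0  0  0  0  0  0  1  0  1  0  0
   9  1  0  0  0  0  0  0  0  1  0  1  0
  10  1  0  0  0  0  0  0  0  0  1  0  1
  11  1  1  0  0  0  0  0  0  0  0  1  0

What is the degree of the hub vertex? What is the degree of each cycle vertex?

The hub connects to all 11 cycle vertices, so deg(hub) = 11.
Each cycle vertex connects to 2 neighbors on the cycle plus the hub, so deg(cycle vertex) = 3.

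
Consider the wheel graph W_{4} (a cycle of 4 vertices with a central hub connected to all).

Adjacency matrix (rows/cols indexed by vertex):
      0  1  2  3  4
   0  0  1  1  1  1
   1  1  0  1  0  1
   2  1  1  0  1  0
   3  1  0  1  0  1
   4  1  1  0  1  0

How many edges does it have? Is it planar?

Wheel graph W_{4}: 4 cycle edges + 4 spoke edges = 8 edges.
Total vertices: 5.
The graph is planar.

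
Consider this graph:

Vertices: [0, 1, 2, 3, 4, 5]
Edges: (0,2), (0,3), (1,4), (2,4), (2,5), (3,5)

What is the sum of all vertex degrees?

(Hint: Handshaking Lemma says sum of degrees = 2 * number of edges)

Count edges: 6 edges.
By Handshaking Lemma: sum of degrees = 2 * 6 = 12.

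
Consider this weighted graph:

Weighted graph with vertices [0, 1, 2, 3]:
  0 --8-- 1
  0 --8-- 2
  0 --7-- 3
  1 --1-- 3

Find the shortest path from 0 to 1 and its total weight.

Using Dijkstra's algorithm from vertex 0:
Shortest path: 0 -> 1
Total weight: 8 = 8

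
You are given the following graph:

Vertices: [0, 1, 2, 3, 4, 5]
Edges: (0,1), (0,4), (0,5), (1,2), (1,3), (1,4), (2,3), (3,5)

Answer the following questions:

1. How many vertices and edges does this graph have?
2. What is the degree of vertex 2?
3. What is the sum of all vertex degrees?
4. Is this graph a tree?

Count: 6 vertices, 8 edges.
Vertex 2 has neighbors [1, 3], degree = 2.
Handshaking lemma: 2 * 8 = 16.
A tree on 6 vertices has 5 edges. This graph has 8 edges (3 extra). Not a tree.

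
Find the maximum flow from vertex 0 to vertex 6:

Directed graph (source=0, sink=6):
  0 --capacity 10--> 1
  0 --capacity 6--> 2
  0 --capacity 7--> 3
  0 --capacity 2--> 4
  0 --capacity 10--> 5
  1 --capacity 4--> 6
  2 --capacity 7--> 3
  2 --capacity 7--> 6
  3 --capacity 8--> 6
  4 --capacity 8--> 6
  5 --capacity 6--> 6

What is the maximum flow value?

Computing max flow:
  Flow on (0->1): 4/10
  Flow on (0->2): 6/6
  Flow on (0->3): 7/7
  Flow on (0->4): 2/2
  Flow on (0->5): 6/10
  Flow on (1->6): 4/4
  Flow on (2->6): 6/7
  Flow on (3->6): 7/8
  Flow on (4->6): 2/8
  Flow on (5->6): 6/6
Maximum flow = 25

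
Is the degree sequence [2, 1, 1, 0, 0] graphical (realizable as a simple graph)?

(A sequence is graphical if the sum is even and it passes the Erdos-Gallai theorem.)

Sum of degrees = 4. Sum is even and passes Erdos-Gallai. The sequence IS graphical.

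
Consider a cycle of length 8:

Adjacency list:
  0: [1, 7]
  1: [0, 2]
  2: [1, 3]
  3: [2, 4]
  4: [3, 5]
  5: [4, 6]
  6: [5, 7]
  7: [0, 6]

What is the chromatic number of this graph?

This is an even cycle (C_8). Even cycles are bipartite.
Chromatic number = 2.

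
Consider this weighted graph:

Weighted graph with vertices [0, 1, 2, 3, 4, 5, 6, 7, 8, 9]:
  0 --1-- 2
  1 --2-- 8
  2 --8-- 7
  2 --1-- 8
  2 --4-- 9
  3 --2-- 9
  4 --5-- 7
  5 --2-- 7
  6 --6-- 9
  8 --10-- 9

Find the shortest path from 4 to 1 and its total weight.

Using Dijkstra's algorithm from vertex 4:
Shortest path: 4 -> 7 -> 2 -> 8 -> 1
Total weight: 5 + 8 + 1 + 2 = 16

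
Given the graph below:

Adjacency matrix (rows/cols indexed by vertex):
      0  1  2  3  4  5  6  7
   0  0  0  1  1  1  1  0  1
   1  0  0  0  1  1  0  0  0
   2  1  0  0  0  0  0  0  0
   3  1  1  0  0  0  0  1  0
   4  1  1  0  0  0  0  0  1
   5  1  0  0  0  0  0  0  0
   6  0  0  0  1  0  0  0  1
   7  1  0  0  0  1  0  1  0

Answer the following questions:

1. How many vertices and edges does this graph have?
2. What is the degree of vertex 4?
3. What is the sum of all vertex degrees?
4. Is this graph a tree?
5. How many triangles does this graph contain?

Count: 8 vertices, 10 edges.
Vertex 4 has neighbors [0, 1, 7], degree = 3.
Handshaking lemma: 2 * 10 = 20.
A tree on 8 vertices has 7 edges. This graph has 10 edges (3 extra). Not a tree.
Number of triangles = 1.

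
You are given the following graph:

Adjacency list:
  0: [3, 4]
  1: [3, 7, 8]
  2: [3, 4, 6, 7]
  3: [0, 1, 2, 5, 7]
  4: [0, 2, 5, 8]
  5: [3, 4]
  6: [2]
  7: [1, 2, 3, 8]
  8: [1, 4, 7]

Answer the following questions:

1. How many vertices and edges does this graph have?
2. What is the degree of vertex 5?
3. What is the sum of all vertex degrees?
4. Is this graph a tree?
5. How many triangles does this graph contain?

Count: 9 vertices, 14 edges.
Vertex 5 has neighbors [3, 4], degree = 2.
Handshaking lemma: 2 * 14 = 28.
A tree on 9 vertices has 8 edges. This graph has 14 edges (6 extra). Not a tree.
Number of triangles = 3.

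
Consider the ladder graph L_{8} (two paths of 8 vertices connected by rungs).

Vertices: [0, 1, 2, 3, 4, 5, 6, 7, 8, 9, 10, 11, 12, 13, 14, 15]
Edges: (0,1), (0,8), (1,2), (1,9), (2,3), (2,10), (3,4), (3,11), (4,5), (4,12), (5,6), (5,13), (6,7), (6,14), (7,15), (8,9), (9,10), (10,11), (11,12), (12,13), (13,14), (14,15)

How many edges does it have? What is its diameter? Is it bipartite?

Ladder graph L_{8}: 8 rungs + 2 * (8-1) path edges = 8 + 14 = 22 edges.
Diameter = 8.
Ladder graphs are bipartite (alternating coloring along each path).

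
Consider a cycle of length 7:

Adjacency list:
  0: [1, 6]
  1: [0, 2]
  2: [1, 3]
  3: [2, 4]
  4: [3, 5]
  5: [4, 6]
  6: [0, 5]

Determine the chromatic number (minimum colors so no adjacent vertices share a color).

This is an odd cycle (C_7). Odd cycles are not bipartite (any 2-coloring forces two adjacent vertices to match), and 3 colors suffice.
Chromatic number = 3.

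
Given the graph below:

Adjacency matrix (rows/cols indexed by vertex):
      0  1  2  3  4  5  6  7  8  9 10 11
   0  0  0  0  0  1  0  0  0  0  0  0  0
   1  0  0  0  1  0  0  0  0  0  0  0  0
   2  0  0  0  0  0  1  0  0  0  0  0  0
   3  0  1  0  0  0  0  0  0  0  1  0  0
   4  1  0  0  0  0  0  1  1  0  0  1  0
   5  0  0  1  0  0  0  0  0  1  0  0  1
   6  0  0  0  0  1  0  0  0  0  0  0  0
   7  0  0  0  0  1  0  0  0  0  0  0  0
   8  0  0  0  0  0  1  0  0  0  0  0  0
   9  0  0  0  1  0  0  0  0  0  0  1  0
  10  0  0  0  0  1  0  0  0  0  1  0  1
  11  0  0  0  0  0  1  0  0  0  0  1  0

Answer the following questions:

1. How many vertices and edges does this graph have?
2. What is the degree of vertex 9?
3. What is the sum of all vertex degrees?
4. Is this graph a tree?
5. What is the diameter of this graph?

Count: 12 vertices, 11 edges.
Vertex 9 has neighbors [3, 10], degree = 2.
Handshaking lemma: 2 * 11 = 22.
A graph is a tree iff it is connected and has exactly n-1 edges. This graph is connected (all 12 vertices in one component) and has 12-1 = 11 edges. It is a tree.
Diameter (longest shortest path) = 6.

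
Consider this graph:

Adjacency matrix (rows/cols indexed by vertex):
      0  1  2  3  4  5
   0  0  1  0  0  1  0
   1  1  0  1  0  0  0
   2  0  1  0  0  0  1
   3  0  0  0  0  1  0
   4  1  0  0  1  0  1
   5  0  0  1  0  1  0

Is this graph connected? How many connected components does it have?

Checking connectivity: the graph has 1 connected component(s).
All vertices are reachable from each other. The graph IS connected.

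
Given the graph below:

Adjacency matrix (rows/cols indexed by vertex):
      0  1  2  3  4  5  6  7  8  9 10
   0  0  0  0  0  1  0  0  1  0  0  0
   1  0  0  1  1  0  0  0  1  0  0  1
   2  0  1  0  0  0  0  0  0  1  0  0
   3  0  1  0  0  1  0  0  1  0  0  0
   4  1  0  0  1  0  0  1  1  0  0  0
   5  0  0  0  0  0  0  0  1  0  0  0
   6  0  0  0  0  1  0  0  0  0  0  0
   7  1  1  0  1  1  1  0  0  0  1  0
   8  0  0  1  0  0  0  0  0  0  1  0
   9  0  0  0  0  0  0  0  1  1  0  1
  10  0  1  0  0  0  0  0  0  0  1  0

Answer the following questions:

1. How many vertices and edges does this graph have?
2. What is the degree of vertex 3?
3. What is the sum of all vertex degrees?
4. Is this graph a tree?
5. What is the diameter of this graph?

Count: 11 vertices, 15 edges.
Vertex 3 has neighbors [1, 4, 7], degree = 3.
Handshaking lemma: 2 * 15 = 30.
A tree on 11 vertices has 10 edges. This graph has 15 edges (5 extra). Not a tree.
Diameter (longest shortest path) = 4.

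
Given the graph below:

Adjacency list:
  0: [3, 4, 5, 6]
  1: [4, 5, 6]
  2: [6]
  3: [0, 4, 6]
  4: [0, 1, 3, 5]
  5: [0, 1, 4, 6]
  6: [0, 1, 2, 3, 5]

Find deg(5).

Vertex 5 has neighbors [0, 1, 4, 6], so deg(5) = 4.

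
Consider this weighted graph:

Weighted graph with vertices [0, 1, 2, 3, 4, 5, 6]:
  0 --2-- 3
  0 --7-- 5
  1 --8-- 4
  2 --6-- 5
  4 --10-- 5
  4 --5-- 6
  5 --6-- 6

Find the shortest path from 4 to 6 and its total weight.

Using Dijkstra's algorithm from vertex 4:
Shortest path: 4 -> 6
Total weight: 5 = 5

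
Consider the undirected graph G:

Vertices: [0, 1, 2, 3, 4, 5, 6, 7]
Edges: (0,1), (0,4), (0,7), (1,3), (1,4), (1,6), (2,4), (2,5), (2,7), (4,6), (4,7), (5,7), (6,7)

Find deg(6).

Vertex 6 has neighbors [1, 4, 7], so deg(6) = 3.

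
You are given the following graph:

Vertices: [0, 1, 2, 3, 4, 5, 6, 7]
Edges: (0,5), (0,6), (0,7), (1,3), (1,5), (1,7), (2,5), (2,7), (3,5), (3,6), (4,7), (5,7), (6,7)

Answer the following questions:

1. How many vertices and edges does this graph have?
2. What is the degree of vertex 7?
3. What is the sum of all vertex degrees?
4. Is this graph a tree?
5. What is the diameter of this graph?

Count: 8 vertices, 13 edges.
Vertex 7 has neighbors [0, 1, 2, 4, 5, 6], degree = 6.
Handshaking lemma: 2 * 13 = 26.
A tree on 8 vertices has 7 edges. This graph has 13 edges (6 extra). Not a tree.
Diameter (longest shortest path) = 3.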